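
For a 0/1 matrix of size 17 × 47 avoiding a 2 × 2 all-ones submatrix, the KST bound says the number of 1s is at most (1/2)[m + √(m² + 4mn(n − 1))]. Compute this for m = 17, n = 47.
z(17, 47; 2, 2) ≤ (1/2)[17 + √(17² + 4·17·47·46)] = (1/2)[17 + √147305] = 200.4017

Kővári–Sós–Turán: let r_1, ..., r_17 be the row sums and z = Σ r_i the total number of 1s. Each pair of columns can share at most one row with both entries 1 (else a 2×2 all-ones block appears), so Σ_i C(r_i, 2) ≤ C(47, 2) = 1081. By convexity Σ_i C(r_i, 2) ≥ 17·C(z/17, 2) = z(z − 17)/(2·17), giving z² − 17z − 17·47·46 ≤ 0 and hence z ≤ (1/2)[17 + √(289 + 4·36754)] = (1/2)[17 + √147305] ≈ (1/2)(17 + 383.8033) = 200.4017.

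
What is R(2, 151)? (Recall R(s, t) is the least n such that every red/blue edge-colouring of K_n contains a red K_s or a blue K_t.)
R(2, 151) = 151

R(2, k) = k for all k ≥ 2: in a 2-colouring of K_k, either some edge is red (a red K_2) or all edges are blue (a blue K_k). And K_{150} coloured all-blue has no blue K_151, so R(2, 151) > 150. Hence R(2, 151) = 151.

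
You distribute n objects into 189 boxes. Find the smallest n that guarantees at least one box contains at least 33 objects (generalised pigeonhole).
n = (33 − 1)·189 + 1 = 6049

By the generalised pigeonhole principle, to guarantee some box contains ≥ r objects we need more than (r − 1) · k objects total. Threshold: n = (r − 1) · k + 1. With r = 33 and k = 189: n = 32 · 189 + 1 = 6048 + 1 = 6049. For n = 6048 = 32 · 189, we can put exactly 32 objects in every box, avoiding 33 in any single one — so 6049 is tight.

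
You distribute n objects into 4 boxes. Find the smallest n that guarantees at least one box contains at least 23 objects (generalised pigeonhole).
n = (23 − 1)·4 + 1 = 89

By the generalised pigeonhole principle, to guarantee some box contains ≥ r objects we need more than (r − 1) · k objects total. Threshold: n = (r − 1) · k + 1. With r = 23 and k = 4: n = 22 · 4 + 1 = 88 + 1 = 89. For n = 88 = 22 · 4, we can put exactly 22 objects in every box, avoiding 23 in any single one — so 89 is tight.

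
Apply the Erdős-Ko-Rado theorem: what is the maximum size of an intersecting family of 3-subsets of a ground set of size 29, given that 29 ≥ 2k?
max |F| = C(28, 2) = 378

The Erdős-Ko-Rado theorem states: for n ≥ 2k, an intersecting family of k-subsets of an n-element set has size at most C(n − 1, k − 1), with equality for 'star' families {A ⊆ [n] : |A| = k, i ∈ A} (fix an element i). For n = 29, k = 3: C(28, 2) = 378.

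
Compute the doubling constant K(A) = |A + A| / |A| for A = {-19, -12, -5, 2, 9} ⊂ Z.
K = |A + A| / |A| = 9/5

Enumerate A + A = {a + b : a, b ∈ A}. With |A| = 5, there are |A|^2 = 25 ordered sum pairs; collecting distinct values, A + A = {-38, -31, -24, -17, -10, -3, 4, 11, 18}, so |A + A| = 9. Thus K = 9/5. Here |A + A| = 2|A| − 1 = 9, the minimum possible — so K = 9/5 is minimal, which holds iff A is an arithmetic progression.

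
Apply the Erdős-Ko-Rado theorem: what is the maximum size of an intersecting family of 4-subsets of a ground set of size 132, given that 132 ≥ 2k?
max |F| = C(131, 3) = 366145

Erdős-Ko-Rado (1961): when n ≥ 2k, max |F| = C(n−1, k−1). The bound is attained by the star {A : i ∈ A} for any fixed i ∈ [n]. Here C(132−1, 4−1) = C(131, 3) = 366145.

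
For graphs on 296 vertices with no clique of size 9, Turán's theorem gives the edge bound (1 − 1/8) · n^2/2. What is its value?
Turán density bound = (7/8) · 296^2/2 = 38332

Turán's theorem: ex(n, K_{r+1}) is achieved by the complete r-partite Turán graph T(n, r) with parts as balanced as possible, and is at most (1 − 1/r) · n^2/2. For r = 8, n = 296: the density bound is (7/8) · 87616/2 = 38332. Since 8 ∣ 296, the Turán graph T(296, 8) has parts of equal size 37, and its edge count e(T(296, 8)) = 38332 attains the density bound exactly.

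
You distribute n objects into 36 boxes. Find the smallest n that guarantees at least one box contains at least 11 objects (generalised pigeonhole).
n = (11 − 1)·36 + 1 = 361

By the generalised pigeonhole principle, to guarantee some box contains ≥ r objects we need more than (r − 1) · k objects total. Threshold: n = (r − 1) · k + 1. With r = 11 and k = 36: n = 10 · 36 + 1 = 360 + 1 = 361. For n = 360 = 10 · 36, we can put exactly 10 objects in every box, avoiding 11 in any single one — so 361 is tight.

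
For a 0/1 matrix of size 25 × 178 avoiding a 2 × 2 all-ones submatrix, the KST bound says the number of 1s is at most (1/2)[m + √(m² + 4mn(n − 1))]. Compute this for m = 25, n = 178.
z(25, 178; 2, 2) ≤ (1/2)[25 + √(25² + 4·25·178·177)] = (1/2)[25 + √3151225] = 900.0845

Kővári–Sós–Turán: let r_1, ..., r_25 be the row sums and z = Σ r_i the total number of 1s. Each pair of columns can share at most one row with both entries 1 (else a 2×2 all-ones block appears), so Σ_i C(r_i, 2) ≤ C(178, 2) = 15753. By convexity Σ_i C(r_i, 2) ≥ 25·C(z/25, 2) = z(z − 25)/(2·25), giving z² − 25z − 25·178·177 ≤ 0 and hence z ≤ (1/2)[25 + √(625 + 4·787650)] = (1/2)[25 + √3151225] ≈ (1/2)(25 + 1775.169) = 900.0845.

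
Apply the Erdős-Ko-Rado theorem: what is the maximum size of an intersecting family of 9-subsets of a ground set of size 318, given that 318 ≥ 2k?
max |F| = C(317, 8) = 2313593405249685

The Erdős-Ko-Rado theorem states: for n ≥ 2k, an intersecting family of k-subsets of an n-element set has size at most C(n − 1, k − 1), with equality for 'star' families {A ⊆ [n] : |A| = k, i ∈ A} (fix an element i). For n = 318, k = 9: C(317, 8) = 2313593405249685.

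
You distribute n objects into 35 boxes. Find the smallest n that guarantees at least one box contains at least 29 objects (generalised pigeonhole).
n = (29 − 1)·35 + 1 = 981

By the generalised pigeonhole principle, to guarantee some box contains ≥ r objects we need more than (r − 1) · k objects total. Threshold: n = (r − 1) · k + 1. With r = 29 and k = 35: n = 28 · 35 + 1 = 980 + 1 = 981. For n = 980 = 28 · 35, we can put exactly 28 objects in every box, avoiding 29 in any single one — so 981 is tight.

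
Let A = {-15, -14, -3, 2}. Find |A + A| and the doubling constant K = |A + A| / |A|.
K = |A + A| / |A| = 10/4 = 5/2

Enumerate A + A = {a + b : a, b ∈ A}. With |A| = 4, there are |A|^2 = 16 ordered sum pairs; collecting distinct values, A + A = {-30, -29, -28, -18, -17, -13, -12, -6, -1, 4}, so |A + A| = 10. Thus K = 10/4 = 5/2. For comparison, the minimum possible |A + A| over all 4-element sets is 2·4 − 1 = 7 (so min K = 7/4), attained only by arithmetic progressions.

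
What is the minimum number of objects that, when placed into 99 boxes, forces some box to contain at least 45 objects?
n = (45 − 1)·99 + 1 = 4357

By the generalised pigeonhole principle, to guarantee some box contains ≥ r objects we need more than (r − 1) · k objects total. Threshold: n = (r − 1) · k + 1. With r = 45 and k = 99: n = 44 · 99 + 1 = 4356 + 1 = 4357. For n = 4356 = 44 · 99, we can put exactly 44 objects in every box, avoiding 45 in any single one — so 4357 is tight.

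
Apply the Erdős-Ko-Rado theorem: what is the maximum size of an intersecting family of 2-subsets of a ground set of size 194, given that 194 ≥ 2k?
max |F| = C(193, 1) = 193

Erdős-Ko-Rado (1961): when n ≥ 2k, max |F| = C(n−1, k−1). The bound is attained by the star {A : i ∈ A} for any fixed i ∈ [n]. Here C(194−1, 2−1) = C(193, 1) = 193.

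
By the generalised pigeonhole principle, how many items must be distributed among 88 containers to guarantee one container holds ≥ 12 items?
n = (12 − 1)·88 + 1 = 969

By the generalised pigeonhole principle, to guarantee some box contains ≥ r objects we need more than (r − 1) · k objects total. Threshold: n = (r − 1) · k + 1. With r = 12 and k = 88: n = 11 · 88 + 1 = 968 + 1 = 969. For n = 968 = 11 · 88, we can put exactly 11 objects in every box, avoiding 12 in any single one — so 969 is tight.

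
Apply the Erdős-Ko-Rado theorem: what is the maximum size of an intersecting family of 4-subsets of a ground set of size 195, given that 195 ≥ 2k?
max |F| = C(194, 3) = 1198144

Erdős-Ko-Rado (1961): when n ≥ 2k, max |F| = C(n−1, k−1). The bound is attained by the star {A : i ∈ A} for any fixed i ∈ [n]. Here C(195−1, 4−1) = C(194, 3) = 1198144.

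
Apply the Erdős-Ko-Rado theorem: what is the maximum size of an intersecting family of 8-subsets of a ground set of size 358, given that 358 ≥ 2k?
max |F| = C(357, 7) = 138211371966096

The Erdős-Ko-Rado theorem states: for n ≥ 2k, an intersecting family of k-subsets of an n-element set has size at most C(n − 1, k − 1), with equality for 'star' families {A ⊆ [n] : |A| = k, i ∈ A} (fix an element i). For n = 358, k = 8: C(357, 7) = 138211371966096.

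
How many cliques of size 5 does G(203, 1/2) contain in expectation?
E[# K_5] = C(203, 5) · (1/2)^C(5, 2) = 2733664990 / 2^10 = 1366832495/512 ≈ 2669594.716797

For each 5-subset S of vertices (there are C(203, 5) = 2733664990 such S), let X_S = 1 if S induces a K_5 (all C(5, 2) = 10 edges present). Then P(X_S = 1) = (1/2)^10 = 1/1024. By linearity of expectation, E[# K_5] = C(203, 5) · (1/2)^10 = 2733664990 / 1024 = 1366832495/512 ≈ 2669594.716797.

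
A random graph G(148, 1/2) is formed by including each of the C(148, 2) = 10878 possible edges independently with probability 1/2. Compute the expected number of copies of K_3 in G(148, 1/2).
E[# K_3] = C(148, 3) · (1/2)^C(3, 2) = 529396 / 2^3 = 132349/2 = 66174.5

For each 3-subset S of vertices (there are C(148, 3) = 529396 such S), let X_S = 1 if S induces a K_3 (all C(3, 2) = 3 edges present). Then P(X_S = 1) = (1/2)^3 = 1/8. By linearity of expectation, E[# K_3] = C(148, 3) · (1/2)^3 = 529396 / 8 = 132349/2 = 66174.5.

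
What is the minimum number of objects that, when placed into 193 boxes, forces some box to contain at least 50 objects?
n = (50 − 1)·193 + 1 = 9458

By the generalised pigeonhole principle, to guarantee some box contains ≥ r objects we need more than (r − 1) · k objects total. Threshold: n = (r − 1) · k + 1. With r = 50 and k = 193: n = 49 · 193 + 1 = 9457 + 1 = 9458. For n = 9457 = 49 · 193, we can put exactly 49 objects in every box, avoiding 50 in any single one — so 9458 is tight.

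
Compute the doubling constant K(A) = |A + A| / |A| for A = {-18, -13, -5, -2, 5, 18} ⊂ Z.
K = |A + A| / |A| = 20/6 = 10/3

Enumerate A + A = {a + b : a, b ∈ A}. With |A| = 6, there are |A|^2 = 36 ordered sum pairs; collecting distinct values, A + A = {-36, -31, -26, -23, -20, -18, -15, -13, -10, -8, -7, -4, 0, 3, 5, 10, 13, 16, 23, 36}, so |A + A| = 20. Thus K = 20/6 = 10/3. For comparison, the minimum possible |A + A| over all 6-element sets is 2·6 − 1 = 11 (so min K = 11/6), attained only by arithmetic progressions.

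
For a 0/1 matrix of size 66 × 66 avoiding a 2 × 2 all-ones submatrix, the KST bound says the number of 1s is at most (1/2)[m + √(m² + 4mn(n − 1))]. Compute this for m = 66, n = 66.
z(66, 66; 2, 2) ≤ (1/2)[66 + √(66² + 4·66·66·65)] = (1/2)[66 + √1136916] = 566.1313

Kővári–Sós–Turán: let r_1, ..., r_66 be the row sums and z = Σ r_i the total number of 1s. Each pair of columns can share at most one row with both entries 1 (else a 2×2 all-ones block appears), so Σ_i C(r_i, 2) ≤ C(66, 2) = 2145. By convexity Σ_i C(r_i, 2) ≥ 66·C(z/66, 2) = z(z − 66)/(2·66), giving z² − 66z − 66·66·65 ≤ 0 and hence z ≤ (1/2)[66 + √(4356 + 4·283140)] = (1/2)[66 + √1136916] ≈ (1/2)(66 + 1066.2626) = 566.1313.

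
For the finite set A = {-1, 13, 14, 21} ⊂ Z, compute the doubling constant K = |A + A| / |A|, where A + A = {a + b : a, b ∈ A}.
K = |A + A| / |A| = 10/4 = 5/2

Enumerate A + A = {a + b : a, b ∈ A}. With |A| = 4, there are |A|^2 = 16 ordered sum pairs; collecting distinct values, A + A = {-2, 12, 13, 20, 26, 27, 28, 34, 35, 42}, so |A + A| = 10. Thus K = 10/4 = 5/2. For comparison, the minimum possible |A + A| over all 4-element sets is 2·4 − 1 = 7 (so min K = 7/4), attained only by arithmetic progressions.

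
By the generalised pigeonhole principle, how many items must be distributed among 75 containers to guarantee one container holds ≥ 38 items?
n = (38 − 1)·75 + 1 = 2776

By the generalised pigeonhole principle, to guarantee some box contains ≥ r objects we need more than (r − 1) · k objects total. Threshold: n = (r − 1) · k + 1. With r = 38 and k = 75: n = 37 · 75 + 1 = 2775 + 1 = 2776. For n = 2775 = 37 · 75, we can put exactly 37 objects in every box, avoiding 38 in any single one — so 2776 is tight.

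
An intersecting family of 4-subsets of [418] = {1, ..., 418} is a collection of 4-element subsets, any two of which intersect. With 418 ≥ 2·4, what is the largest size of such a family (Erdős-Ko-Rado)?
max |F| = C(417, 3) = 11998480

The Erdős-Ko-Rado theorem states: for n ≥ 2k, an intersecting family of k-subsets of an n-element set has size at most C(n − 1, k − 1), with equality for 'star' families {A ⊆ [n] : |A| = k, i ∈ A} (fix an element i). For n = 418, k = 4: C(417, 3) = 11998480.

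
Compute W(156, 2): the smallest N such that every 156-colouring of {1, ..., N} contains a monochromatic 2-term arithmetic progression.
W(156, 2) = 156 + 1 = 157

A 2-term AP is any pair of integers, so a monochromatic 2-AP exists iff some colour is used at least twice. With 156 colours, the colouring i ↦ i on {1, ..., 156} uses each colour once, avoiding any monochromatic pair, so W(156, 2) > 156. For {1, ..., 157}, pigeonhole forces two integers of the same colour, which form a monochromatic 2-AP. Hence W(156, 2) = 157.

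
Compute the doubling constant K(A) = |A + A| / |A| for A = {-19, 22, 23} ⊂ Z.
K = |A + A| / |A| = 6/3 = 2

Enumerate A + A = {a + b : a, b ∈ A}. With |A| = 3, there are |A|^2 = 9 ordered sum pairs; collecting distinct values, A + A = {-38, 3, 4, 44, 45, 46}, so |A + A| = 6. Thus K = 6/3 = 2. For comparison, the minimum possible |A + A| over all 3-element sets is 2·3 − 1 = 5 (so min K = 5/3), attained only by arithmetic progressions.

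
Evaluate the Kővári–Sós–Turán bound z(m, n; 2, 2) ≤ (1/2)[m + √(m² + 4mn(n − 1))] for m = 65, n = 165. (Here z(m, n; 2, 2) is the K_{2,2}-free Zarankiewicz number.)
z(65, 165; 2, 2) ≤ (1/2)[65 + √(65² + 4·65·165·164)] = (1/2)[65 + √7039825] = 1359.1334

Kővári–Sós–Turán: let r_1, ..., r_65 be the row sums and z = Σ r_i the total number of 1s. Each pair of columns can share at most one row with both entries 1 (else a 2×2 all-ones block appears), so Σ_i C(r_i, 2) ≤ C(165, 2) = 13530. By convexity Σ_i C(r_i, 2) ≥ 65·C(z/65, 2) = z(z − 65)/(2·65), giving z² − 65z − 65·165·164 ≤ 0 and hence z ≤ (1/2)[65 + √(4225 + 4·1758900)] = (1/2)[65 + √7039825] ≈ (1/2)(65 + 2653.2669) = 1359.1334.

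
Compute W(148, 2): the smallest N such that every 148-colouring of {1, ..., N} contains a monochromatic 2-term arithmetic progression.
W(148, 2) = 148 + 1 = 149

A 2-term AP is any pair of integers, so a monochromatic 2-AP exists iff some colour is used at least twice. With 148 colours, the colouring i ↦ i on {1, ..., 148} uses each colour once, avoiding any monochromatic pair, so W(148, 2) > 148. For {1, ..., 149}, pigeonhole forces two integers of the same colour, which form a monochromatic 2-AP. Hence W(148, 2) = 149.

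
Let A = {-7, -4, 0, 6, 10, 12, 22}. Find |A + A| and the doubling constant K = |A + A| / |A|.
K = |A + A| / |A| = 24/7

Enumerate A + A = {a + b : a, b ∈ A}. With |A| = 7, there are |A|^2 = 49 ordered sum pairs; collecting distinct values, A + A = {-14, -11, -8, -7, -4, -1, 0, 2, 3, 5, 6, 8, 10, 12, 15, 16, 18, 20, 22, 24, 28, 32, 34, 44}, so |A + A| = 24. Thus K = 24/7. For comparison, the minimum possible |A + A| over all 7-element sets is 2·7 − 1 = 13 (so min K = 13/7), attained only by arithmetic progressions.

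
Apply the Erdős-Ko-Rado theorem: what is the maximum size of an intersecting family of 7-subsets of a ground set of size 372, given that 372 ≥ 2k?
max |F| = C(371, 6) = 3477478645284

Erdős-Ko-Rado (1961): when n ≥ 2k, max |F| = C(n−1, k−1). The bound is attained by the star {A : i ∈ A} for any fixed i ∈ [n]. Here C(372−1, 7−1) = C(371, 6) = 3477478645284.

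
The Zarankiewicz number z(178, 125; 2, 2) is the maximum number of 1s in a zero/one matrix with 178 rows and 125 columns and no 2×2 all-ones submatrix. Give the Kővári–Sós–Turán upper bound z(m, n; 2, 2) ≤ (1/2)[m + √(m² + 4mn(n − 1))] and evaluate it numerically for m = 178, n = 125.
z(178, 125; 2, 2) ≤ (1/2)[178 + √(178² + 4·178·125·124)] = (1/2)[178 + √11067684] = 1752.4064

Kővári–Sós–Turán: let r_1, ..., r_178 be the row sums and z = Σ r_i the total number of 1s. Each pair of columns can share at most one row with both entries 1 (else a 2×2 all-ones block appears), so Σ_i C(r_i, 2) ≤ C(125, 2) = 7750. By convexity Σ_i C(r_i, 2) ≥ 178·C(z/178, 2) = z(z − 178)/(2·178), giving z² − 178z − 178·125·124 ≤ 0 and hence z ≤ (1/2)[178 + √(31684 + 4·2759000)] = (1/2)[178 + √11067684] ≈ (1/2)(178 + 3326.8129) = 1752.4064.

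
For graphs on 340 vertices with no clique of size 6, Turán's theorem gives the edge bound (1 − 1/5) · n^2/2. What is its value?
Turán density bound = (4/5) · 340^2/2 = 46240

Turán's theorem: ex(n, K_{r+1}) is achieved by the complete r-partite Turán graph T(n, r) with parts as balanced as possible, and is at most (1 − 1/r) · n^2/2. For r = 5, n = 340: the density bound is (4/5) · 115600/2 = 46240. Since 5 ∣ 340, the Turán graph T(340, 5) has parts of equal size 68, and its edge count e(T(340, 5)) = 46240 attains the density bound exactly.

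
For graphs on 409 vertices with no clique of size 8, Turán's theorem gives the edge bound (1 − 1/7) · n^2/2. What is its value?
Turán density bound = (6/7) · 409^2/2 = 501843/7 ≈ 71691.8571

Turán's theorem: ex(n, K_{r+1}) is achieved by the complete r-partite Turán graph T(n, r) with parts as balanced as possible, and is at most (1 − 1/r) · n^2/2. For r = 7, n = 409: the density bound is (6/7) · 167281/2 = 501843/7 ≈ 71691.8571. The integer-valued extremum is e(T(409, 7)) = 71691, which is strictly less than the density bound 501843/7 since 7 ∤ 409 (the parts of T(409, 7) cannot all be equal).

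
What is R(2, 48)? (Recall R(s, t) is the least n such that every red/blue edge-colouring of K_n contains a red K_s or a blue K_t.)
R(2, 48) = 48

R(2, k) = k for all k ≥ 2: in a 2-colouring of K_k, either some edge is red (a red K_2) or all edges are blue (a blue K_k). And K_{47} coloured all-blue has no blue K_48, so R(2, 48) > 47. Hence R(2, 48) = 48.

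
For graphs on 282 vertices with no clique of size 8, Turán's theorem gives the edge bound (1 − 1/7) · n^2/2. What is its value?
Turán density bound = (6/7) · 282^2/2 = 238572/7 ≈ 34081.7143

Turán's theorem: ex(n, K_{r+1}) is achieved by the complete r-partite Turán graph T(n, r) with parts as balanced as possible, and is at most (1 − 1/r) · n^2/2. For r = 7, n = 282: the density bound is (6/7) · 79524/2 = 238572/7 ≈ 34081.7143. The integer-valued extremum is e(T(282, 7)) = 34081, which is strictly less than the density bound 238572/7 since 7 ∤ 282 (the parts of T(282, 7) cannot all be equal).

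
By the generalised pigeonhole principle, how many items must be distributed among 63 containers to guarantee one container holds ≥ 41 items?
n = (41 − 1)·63 + 1 = 2521

By the generalised pigeonhole principle, to guarantee some box contains ≥ r objects we need more than (r − 1) · k objects total. Threshold: n = (r − 1) · k + 1. With r = 41 and k = 63: n = 40 · 63 + 1 = 2520 + 1 = 2521. For n = 2520 = 40 · 63, we can put exactly 40 objects in every box, avoiding 41 in any single one — so 2521 is tight.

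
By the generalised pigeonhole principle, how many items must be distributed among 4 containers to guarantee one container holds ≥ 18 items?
n = (18 − 1)·4 + 1 = 69

By the generalised pigeonhole principle, to guarantee some box contains ≥ r objects we need more than (r − 1) · k objects total. Threshold: n = (r − 1) · k + 1. With r = 18 and k = 4: n = 17 · 4 + 1 = 68 + 1 = 69. For n = 68 = 17 · 4, we can put exactly 17 objects in every box, avoiding 18 in any single one — so 69 is tight.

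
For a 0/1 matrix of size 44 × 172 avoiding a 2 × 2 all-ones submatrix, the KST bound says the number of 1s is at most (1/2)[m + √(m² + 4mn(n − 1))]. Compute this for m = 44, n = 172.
z(44, 172; 2, 2) ≤ (1/2)[44 + √(44² + 4·44·172·171)] = (1/2)[44 + √5178448] = 1159.8102

Kővári–Sós–Turán: let r_1, ..., r_44 be the row sums and z = Σ r_i the total number of 1s. Each pair of columns can share at most one row with both entries 1 (else a 2×2 all-ones block appears), so Σ_i C(r_i, 2) ≤ C(172, 2) = 14706. By convexity Σ_i C(r_i, 2) ≥ 44·C(z/44, 2) = z(z − 44)/(2·44), giving z² − 44z − 44·172·171 ≤ 0 and hence z ≤ (1/2)[44 + √(1936 + 4·1294128)] = (1/2)[44 + √5178448] ≈ (1/2)(44 + 2275.6204) = 1159.8102.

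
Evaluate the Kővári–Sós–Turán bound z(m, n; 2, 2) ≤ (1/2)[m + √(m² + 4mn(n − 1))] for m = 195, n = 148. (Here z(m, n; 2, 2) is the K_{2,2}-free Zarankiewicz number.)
z(195, 148; 2, 2) ≤ (1/2)[195 + √(195² + 4·195·148·147)] = (1/2)[195 + √17007705] = 2159.5199

Kővári–Sós–Turán: let r_1, ..., r_195 be the row sums and z = Σ r_i the total number of 1s. Each pair of columns can share at most one row with both entries 1 (else a 2×2 all-ones block appears), so Σ_i C(r_i, 2) ≤ C(148, 2) = 10878. By convexity Σ_i C(r_i, 2) ≥ 195·C(z/195, 2) = z(z − 195)/(2·195), giving z² − 195z − 195·148·147 ≤ 0 and hence z ≤ (1/2)[195 + √(38025 + 4·4242420)] = (1/2)[195 + √17007705] ≈ (1/2)(195 + 4124.0399) = 2159.5199.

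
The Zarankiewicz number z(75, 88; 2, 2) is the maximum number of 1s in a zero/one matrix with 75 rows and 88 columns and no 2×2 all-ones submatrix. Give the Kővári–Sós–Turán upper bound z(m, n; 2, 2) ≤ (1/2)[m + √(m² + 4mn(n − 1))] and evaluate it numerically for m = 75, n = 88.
z(75, 88; 2, 2) ≤ (1/2)[75 + √(75² + 4·75·88·87)] = (1/2)[75 + √2302425] = 796.1872

Kővári–Sós–Turán: let r_1, ..., r_75 be the row sums and z = Σ r_i the total number of 1s. Each pair of columns can share at most one row with both entries 1 (else a 2×2 all-ones block appears), so Σ_i C(r_i, 2) ≤ C(88, 2) = 3828. By convexity Σ_i C(r_i, 2) ≥ 75·C(z/75, 2) = z(z − 75)/(2·75), giving z² − 75z − 75·88·87 ≤ 0 and hence z ≤ (1/2)[75 + √(5625 + 4·574200)] = (1/2)[75 + √2302425] ≈ (1/2)(75 + 1517.3744) = 796.1872.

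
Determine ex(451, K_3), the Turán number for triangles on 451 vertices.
ex(451, K_3) = ⌊451^2/4⌋ = 50850

Mantel (1907): a triangle-free graph on n vertices has at most ⌊n^2/4⌋ edges, with equality for the complete bipartite graph K_{⌊n/2⌋, ⌈n/2⌉}. For n = 451: ⌊451^2/4⌋ = ⌊203401/4⌋ = 50850. The extremal graph is K_{225, 226}, which has 225·226 = 50850 edges.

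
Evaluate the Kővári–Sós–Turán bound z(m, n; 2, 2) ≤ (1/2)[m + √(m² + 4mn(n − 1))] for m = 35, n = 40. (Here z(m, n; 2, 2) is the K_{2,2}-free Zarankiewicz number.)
z(35, 40; 2, 2) ≤ (1/2)[35 + √(35² + 4·35·40·39)] = (1/2)[35 + √219625] = 251.8208

Kővári–Sós–Turán: let r_1, ..., r_35 be the row sums and z = Σ r_i the total number of 1s. Each pair of columns can share at most one row with both entries 1 (else a 2×2 all-ones block appears), so Σ_i C(r_i, 2) ≤ C(40, 2) = 780. By convexity Σ_i C(r_i, 2) ≥ 35·C(z/35, 2) = z(z − 35)/(2·35), giving z² − 35z − 35·40·39 ≤ 0 and hence z ≤ (1/2)[35 + √(1225 + 4·54600)] = (1/2)[35 + √219625] ≈ (1/2)(35 + 468.6417) = 251.8208.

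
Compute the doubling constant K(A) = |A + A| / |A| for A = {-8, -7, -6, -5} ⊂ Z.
K = |A + A| / |A| = 7/4

Enumerate A + A = {a + b : a, b ∈ A}. With |A| = 4, there are |A|^2 = 16 ordered sum pairs; collecting distinct values, A + A = {-16, -15, -14, -13, -12, -11, -10}, so |A + A| = 7. Thus K = 7/4. Here |A + A| = 2|A| − 1 = 7, the minimum possible — so K = 7/4 is minimal, which holds iff A is an arithmetic progression.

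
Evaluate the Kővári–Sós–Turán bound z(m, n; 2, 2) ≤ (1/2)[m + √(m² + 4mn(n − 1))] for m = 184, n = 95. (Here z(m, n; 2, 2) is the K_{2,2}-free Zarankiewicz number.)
z(184, 95; 2, 2) ≤ (1/2)[184 + √(184² + 4·184·95·94)] = (1/2)[184 + √6606336] = 1377.1397

Kővári–Sós–Turán: let r_1, ..., r_184 be the row sums and z = Σ r_i the total number of 1s. Each pair of columns can share at most one row with both entries 1 (else a 2×2 all-ones block appears), so Σ_i C(r_i, 2) ≤ C(95, 2) = 4465. By convexity Σ_i C(r_i, 2) ≥ 184·C(z/184, 2) = z(z − 184)/(2·184), giving z² − 184z − 184·95·94 ≤ 0 and hence z ≤ (1/2)[184 + √(33856 + 4·1643120)] = (1/2)[184 + √6606336] ≈ (1/2)(184 + 2570.2794) = 1377.1397.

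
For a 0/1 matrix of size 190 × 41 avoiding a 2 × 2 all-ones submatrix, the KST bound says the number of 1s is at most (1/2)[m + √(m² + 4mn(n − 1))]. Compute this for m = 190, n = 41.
z(190, 41; 2, 2) ≤ (1/2)[190 + √(190² + 4·190·41·40)] = (1/2)[190 + √1282500] = 661.2376

Kővári–Sós–Turán: let r_1, ..., r_190 be the row sums and z = Σ r_i the total number of 1s. Each pair of columns can share at most one row with both entries 1 (else a 2×2 all-ones block appears), so Σ_i C(r_i, 2) ≤ C(41, 2) = 820. By convexity Σ_i C(r_i, 2) ≥ 190·C(z/190, 2) = z(z − 190)/(2·190), giving z² − 190z − 190·41·40 ≤ 0 and hence z ≤ (1/2)[190 + √(36100 + 4·311600)] = (1/2)[190 + √1282500] ≈ (1/2)(190 + 1132.4752) = 661.2376.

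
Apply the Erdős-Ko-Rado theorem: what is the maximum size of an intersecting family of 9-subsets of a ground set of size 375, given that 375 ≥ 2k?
max |F| = C(374, 8) = 8804784546373926

The Erdős-Ko-Rado theorem states: for n ≥ 2k, an intersecting family of k-subsets of an n-element set has size at most C(n − 1, k − 1), with equality for 'star' families {A ⊆ [n] : |A| = k, i ∈ A} (fix an element i). For n = 375, k = 9: C(374, 8) = 8804784546373926.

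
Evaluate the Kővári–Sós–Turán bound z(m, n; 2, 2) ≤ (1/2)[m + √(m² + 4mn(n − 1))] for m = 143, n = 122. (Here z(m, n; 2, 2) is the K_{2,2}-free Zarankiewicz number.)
z(143, 122; 2, 2) ≤ (1/2)[143 + √(143² + 4·143·122·121)] = (1/2)[143 + √8464313] = 1526.1746

Kővári–Sós–Turán: let r_1, ..., r_143 be the row sums and z = Σ r_i the total number of 1s. Each pair of columns can share at most one row with both entries 1 (else a 2×2 all-ones block appears), so Σ_i C(r_i, 2) ≤ C(122, 2) = 7381. By convexity Σ_i C(r_i, 2) ≥ 143·C(z/143, 2) = z(z − 143)/(2·143), giving z² − 143z − 143·122·121 ≤ 0 and hence z ≤ (1/2)[143 + √(20449 + 4·2110966)] = (1/2)[143 + √8464313] ≈ (1/2)(143 + 2909.3492) = 1526.1746.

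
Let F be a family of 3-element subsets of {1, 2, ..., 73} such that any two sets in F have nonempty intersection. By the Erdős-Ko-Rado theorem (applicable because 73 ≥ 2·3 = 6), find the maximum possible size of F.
max |F| = C(72, 2) = 2556

Erdős-Ko-Rado (1961): when n ≥ 2k, max |F| = C(n−1, k−1). The bound is attained by the star {A : i ∈ A} for any fixed i ∈ [n]. Here C(73−1, 3−1) = C(72, 2) = 2556.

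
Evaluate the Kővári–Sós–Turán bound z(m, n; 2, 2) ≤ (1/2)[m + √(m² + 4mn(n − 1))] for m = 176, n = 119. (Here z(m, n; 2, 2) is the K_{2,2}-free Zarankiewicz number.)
z(176, 119; 2, 2) ≤ (1/2)[176 + √(176² + 4·176·119·118)] = (1/2)[176 + √9916544] = 1662.5272

Kővári–Sós–Turán: let r_1, ..., r_176 be the row sums and z = Σ r_i the total number of 1s. Each pair of columns can share at most one row with both entries 1 (else a 2×2 all-ones block appears), so Σ_i C(r_i, 2) ≤ C(119, 2) = 7021. By convexity Σ_i C(r_i, 2) ≥ 176·C(z/176, 2) = z(z − 176)/(2·176), giving z² − 176z − 176·119·118 ≤ 0 and hence z ≤ (1/2)[176 + √(30976 + 4·2471392)] = (1/2)[176 + √9916544] ≈ (1/2)(176 + 3149.0545) = 1662.5272.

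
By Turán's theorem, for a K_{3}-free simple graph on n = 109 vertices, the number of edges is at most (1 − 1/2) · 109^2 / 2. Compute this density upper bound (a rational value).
Turán density bound = (1/2) · 109^2/2 = 11881/4 ≈ 2970.25

Turán's theorem: ex(n, K_{r+1}) is achieved by the complete r-partite Turán graph T(n, r) with parts as balanced as possible, and is at most (1 − 1/r) · n^2/2. For r = 2, n = 109: the density bound is (1/2) · 11881/2 = 11881/4 ≈ 2970.25. The integer-valued extremum is e(T(109, 2)) = 2970, which is strictly less than the density bound 11881/4 since 2 ∤ 109 (the parts of T(109, 2) cannot all be equal).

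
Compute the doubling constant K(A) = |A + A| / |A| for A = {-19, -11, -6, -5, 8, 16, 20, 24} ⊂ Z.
K = |A + A| / |A| = 31/8

Enumerate A + A = {a + b : a, b ∈ A}. With |A| = 8, there are |A|^2 = 64 ordered sum pairs; collecting distinct values, A + A = {-38, -30, -25, -24, -22, -17, -16, -12, -11, -10, -3, 1, 2, 3, 5, 9, 10, 11, 13, 14, 15, 16, 18, 19, 24, 28, 32, 36, 40, 44, 48}, so |A + A| = 31. Thus K = 31/8. For comparison, the minimum possible |A + A| over all 8-element sets is 2·8 − 1 = 15 (so min K = 15/8), attained only by arithmetic progressions.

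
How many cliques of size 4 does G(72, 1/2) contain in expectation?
E[# K_4] = C(72, 4) · (1/2)^C(4, 2) = 1028790 / 2^6 = 514395/32 = 16074.84375

For each 4-subset S of vertices (there are C(72, 4) = 1028790 such S), let X_S = 1 if S induces a K_4 (all C(4, 2) = 6 edges present). Then P(X_S = 1) = (1/2)^6 = 1/64. By linearity of expectation, E[# K_4] = C(72, 4) · (1/2)^6 = 1028790 / 64 = 514395/32 = 16074.84375.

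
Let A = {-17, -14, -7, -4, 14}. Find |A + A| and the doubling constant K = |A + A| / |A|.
K = |A + A| / |A| = 14/5

Enumerate A + A = {a + b : a, b ∈ A}. With |A| = 5, there are |A|^2 = 25 ordered sum pairs; collecting distinct values, A + A = {-34, -31, -28, -24, -21, -18, -14, -11, -8, -3, 0, 7, 10, 28}, so |A + A| = 14. Thus K = 14/5. For comparison, the minimum possible |A + A| over all 5-element sets is 2·5 − 1 = 9 (so min K = 9/5), attained only by arithmetic progressions.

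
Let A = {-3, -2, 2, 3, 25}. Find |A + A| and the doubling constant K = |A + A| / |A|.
K = |A + A| / |A| = 14/5

Enumerate A + A = {a + b : a, b ∈ A}. With |A| = 5, there are |A|^2 = 25 ordered sum pairs; collecting distinct values, A + A = {-6, -5, -4, -1, 0, 1, 4, 5, 6, 22, 23, 27, 28, 50}, so |A + A| = 14. Thus K = 14/5. For comparison, the minimum possible |A + A| over all 5-element sets is 2·5 − 1 = 9 (so min K = 9/5), attained only by arithmetic progressions.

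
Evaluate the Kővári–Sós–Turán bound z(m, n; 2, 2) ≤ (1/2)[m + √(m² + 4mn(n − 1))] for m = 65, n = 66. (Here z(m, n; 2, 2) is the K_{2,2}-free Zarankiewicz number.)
z(65, 66; 2, 2) ≤ (1/2)[65 + √(65² + 4·65·66·65)] = (1/2)[65 + √1119625] = 561.5617

Kővári–Sós–Turán: let r_1, ..., r_65 be the row sums and z = Σ r_i the total number of 1s. Each pair of columns can share at most one row with both entries 1 (else a 2×2 all-ones block appears), so Σ_i C(r_i, 2) ≤ C(66, 2) = 2145. By convexity Σ_i C(r_i, 2) ≥ 65·C(z/65, 2) = z(z − 65)/(2·65), giving z² − 65z − 65·66·65 ≤ 0 and hence z ≤ (1/2)[65 + √(4225 + 4·278850)] = (1/2)[65 + √1119625] ≈ (1/2)(65 + 1058.1233) = 561.5617.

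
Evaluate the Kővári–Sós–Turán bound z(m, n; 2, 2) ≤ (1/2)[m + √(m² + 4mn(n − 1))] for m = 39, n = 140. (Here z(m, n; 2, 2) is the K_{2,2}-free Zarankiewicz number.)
z(39, 140; 2, 2) ≤ (1/2)[39 + √(39² + 4·39·140·139)] = (1/2)[39 + √3037281] = 890.8898

Kővári–Sós–Turán: let r_1, ..., r_39 be the row sums and z = Σ r_i the total number of 1s. Each pair of columns can share at most one row with both entries 1 (else a 2×2 all-ones block appears), so Σ_i C(r_i, 2) ≤ C(140, 2) = 9730. By convexity Σ_i C(r_i, 2) ≥ 39·C(z/39, 2) = z(z − 39)/(2·39), giving z² − 39z − 39·140·139 ≤ 0 and hence z ≤ (1/2)[39 + √(1521 + 4·758940)] = (1/2)[39 + √3037281] ≈ (1/2)(39 + 1742.7797) = 890.8898.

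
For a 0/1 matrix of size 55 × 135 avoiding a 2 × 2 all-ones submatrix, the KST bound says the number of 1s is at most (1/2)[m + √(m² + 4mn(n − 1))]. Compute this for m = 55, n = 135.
z(55, 135; 2, 2) ≤ (1/2)[55 + √(55² + 4·55·135·134)] = (1/2)[55 + √3982825] = 1025.3508

Kővári–Sós–Turán: let r_1, ..., r_55 be the row sums and z = Σ r_i the total number of 1s. Each pair of columns can share at most one row with both entries 1 (else a 2×2 all-ones block appears), so Σ_i C(r_i, 2) ≤ C(135, 2) = 9045. By convexity Σ_i C(r_i, 2) ≥ 55·C(z/55, 2) = z(z − 55)/(2·55), giving z² − 55z − 55·135·134 ≤ 0 and hence z ≤ (1/2)[55 + √(3025 + 4·994950)] = (1/2)[55 + √3982825] ≈ (1/2)(55 + 1995.7016) = 1025.3508.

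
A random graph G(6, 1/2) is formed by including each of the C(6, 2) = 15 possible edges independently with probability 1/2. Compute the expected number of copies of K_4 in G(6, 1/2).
E[# K_4] = C(6, 4) · (1/2)^C(4, 2) = 15 / 2^6 = 0.234375

For each 4-subset S of vertices (there are C(6, 4) = 15 such S), let X_S = 1 if S induces a K_4 (all C(4, 2) = 6 edges present). Then P(X_S = 1) = (1/2)^6 = 1/64. By linearity of expectation, E[# K_4] = C(6, 4) · (1/2)^6 = 15 / 64 = 0.234375.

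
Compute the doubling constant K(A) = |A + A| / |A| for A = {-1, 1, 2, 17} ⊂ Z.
K = |A + A| / |A| = 10/4 = 5/2

Enumerate A + A = {a + b : a, b ∈ A}. With |A| = 4, there are |A|^2 = 16 ordered sum pairs; collecting distinct values, A + A = {-2, 0, 1, 2, 3, 4, 16, 18, 19, 34}, so |A + A| = 10. Thus K = 10/4 = 5/2. For comparison, the minimum possible |A + A| over all 4-element sets is 2·4 − 1 = 7 (so min K = 7/4), attained only by arithmetic progressions.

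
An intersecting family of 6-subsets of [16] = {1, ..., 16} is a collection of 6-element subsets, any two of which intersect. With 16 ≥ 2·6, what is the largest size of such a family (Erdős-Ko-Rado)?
max |F| = C(15, 5) = 3003

Erdős-Ko-Rado (1961): when n ≥ 2k, max |F| = C(n−1, k−1). The bound is attained by the star {A : i ∈ A} for any fixed i ∈ [n]. Here C(16−1, 6−1) = C(15, 5) = 3003.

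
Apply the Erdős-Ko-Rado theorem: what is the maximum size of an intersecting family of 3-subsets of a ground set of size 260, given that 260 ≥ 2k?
max |F| = C(259, 2) = 33411

The Erdős-Ko-Rado theorem states: for n ≥ 2k, an intersecting family of k-subsets of an n-element set has size at most C(n − 1, k − 1), with equality for 'star' families {A ⊆ [n] : |A| = k, i ∈ A} (fix an element i). For n = 260, k = 3: C(259, 2) = 33411.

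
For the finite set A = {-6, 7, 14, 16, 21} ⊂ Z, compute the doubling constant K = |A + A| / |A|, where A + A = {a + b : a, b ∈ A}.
K = |A + A| / |A| = 14/5

Enumerate A + A = {a + b : a, b ∈ A}. With |A| = 5, there are |A|^2 = 25 ordered sum pairs; collecting distinct values, A + A = {-12, 1, 8, 10, 14, 15, 21, 23, 28, 30, 32, 35, 37, 42}, so |A + A| = 14. Thus K = 14/5. For comparison, the minimum possible |A + A| over all 5-element sets is 2·5 − 1 = 9 (so min K = 9/5), attained only by arithmetic progressions.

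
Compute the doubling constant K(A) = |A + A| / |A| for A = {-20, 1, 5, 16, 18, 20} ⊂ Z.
K = |A + A| / |A| = 19/6

Enumerate A + A = {a + b : a, b ∈ A}. With |A| = 6, there are |A|^2 = 36 ordered sum pairs; collecting distinct values, A + A = {-40, -19, -15, -4, -2, 0, 2, 6, 10, 17, 19, 21, 23, 25, 32, 34, 36, 38, 40}, so |A + A| = 19. Thus K = 19/6. For comparison, the minimum possible |A + A| over all 6-element sets is 2·6 − 1 = 11 (so min K = 11/6), attained only by arithmetic progressions.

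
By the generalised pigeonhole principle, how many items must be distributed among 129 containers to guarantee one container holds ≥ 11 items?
n = (11 − 1)·129 + 1 = 1291

By the generalised pigeonhole principle, to guarantee some box contains ≥ r objects we need more than (r − 1) · k objects total. Threshold: n = (r − 1) · k + 1. With r = 11 and k = 129: n = 10 · 129 + 1 = 1290 + 1 = 1291. For n = 1290 = 10 · 129, we can put exactly 10 objects in every box, avoiding 11 in any single one — so 1291 is tight.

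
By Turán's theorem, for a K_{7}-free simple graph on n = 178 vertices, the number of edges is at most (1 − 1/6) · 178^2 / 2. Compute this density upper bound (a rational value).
Turán density bound = (5/6) · 178^2/2 = 39605/3 ≈ 13201.6667

Turán's theorem: ex(n, K_{r+1}) is achieved by the complete r-partite Turán graph T(n, r) with parts as balanced as possible, and is at most (1 − 1/r) · n^2/2. For r = 6, n = 178: the density bound is (5/6) · 31684/2 = 39605/3 ≈ 13201.6667. The integer-valued extremum is e(T(178, 6)) = 13201, which is strictly less than the density bound 39605/3 since 6 ∤ 178 (the parts of T(178, 6) cannot all be equal).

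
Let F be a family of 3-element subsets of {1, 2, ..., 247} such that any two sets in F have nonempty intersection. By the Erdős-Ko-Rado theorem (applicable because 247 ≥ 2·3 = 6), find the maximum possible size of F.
max |F| = C(246, 2) = 30135

Erdős-Ko-Rado (1961): when n ≥ 2k, max |F| = C(n−1, k−1). The bound is attained by the star {A : i ∈ A} for any fixed i ∈ [n]. Here C(247−1, 3−1) = C(246, 2) = 30135.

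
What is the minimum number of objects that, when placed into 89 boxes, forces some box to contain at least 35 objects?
n = (35 − 1)·89 + 1 = 3027

By the generalised pigeonhole principle, to guarantee some box contains ≥ r objects we need more than (r − 1) · k objects total. Threshold: n = (r − 1) · k + 1. With r = 35 and k = 89: n = 34 · 89 + 1 = 3026 + 1 = 3027. For n = 3026 = 34 · 89, we can put exactly 34 objects in every box, avoiding 35 in any single one — so 3027 is tight.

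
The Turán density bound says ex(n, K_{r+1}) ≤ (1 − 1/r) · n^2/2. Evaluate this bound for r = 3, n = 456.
Turán density bound = (2/3) · 456^2/2 = 69312

Turán's theorem: ex(n, K_{r+1}) is achieved by the complete r-partite Turán graph T(n, r) with parts as balanced as possible, and is at most (1 − 1/r) · n^2/2. For r = 3, n = 456: the density bound is (2/3) · 207936/2 = 69312. Since 3 ∣ 456, the Turán graph T(456, 3) has parts of equal size 152, and its edge count e(T(456, 3)) = 69312 attains the density bound exactly.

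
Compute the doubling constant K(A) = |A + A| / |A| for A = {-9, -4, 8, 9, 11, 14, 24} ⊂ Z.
K = |A + A| / |A| = 25/7

Enumerate A + A = {a + b : a, b ∈ A}. With |A| = 7, there are |A|^2 = 49 ordered sum pairs; collecting distinct values, A + A = {-18, -13, -8, -1, 0, 2, 4, 5, 7, 10, 15, 16, 17, 18, 19, 20, 22, 23, 25, 28, 32, 33, 35, 38, 48}, so |A + A| = 25. Thus K = 25/7. For comparison, the minimum possible |A + A| over all 7-element sets is 2·7 − 1 = 13 (so min K = 13/7), attained only by arithmetic progressions.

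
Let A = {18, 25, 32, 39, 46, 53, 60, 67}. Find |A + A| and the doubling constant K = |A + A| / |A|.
K = |A + A| / |A| = 15/8

Enumerate A + A = {a + b : a, b ∈ A}. With |A| = 8, there are |A|^2 = 64 ordered sum pairs; collecting distinct values, A + A = {36, 43, 50, 57, 64, 71, 78, 85, 92, 99, 106, 113, 120, 127, 134}, so |A + A| = 15. Thus K = 15/8. Here |A + A| = 2|A| − 1 = 15, the minimum possible — so K = 15/8 is minimal, which holds iff A is an arithmetic progression.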